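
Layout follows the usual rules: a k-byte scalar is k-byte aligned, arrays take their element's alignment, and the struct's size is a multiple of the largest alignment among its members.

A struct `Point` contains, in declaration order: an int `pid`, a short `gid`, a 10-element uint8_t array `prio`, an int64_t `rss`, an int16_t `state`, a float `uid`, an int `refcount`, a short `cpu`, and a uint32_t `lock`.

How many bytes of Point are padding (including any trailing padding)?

pid at 0 (size 4, align 4) → ends 4
gid at 4 (size 2, align 2) → ends 6
prio at 6 (size 10, align 1) → ends 16
rss at 16 (size 8, align 8) → ends 24
state at 24 (size 2, align 2) → ends 26
pad 2 to align 4 for uid
uid at 28 (size 4, align 4) → ends 32
refcount at 32 (size 4, align 4) → ends 36
cpu at 36 (size 2, align 2) → ends 38
pad 2 to align 4 for lock
lock at 40 (size 4, align 4) → ends 44
tail pad 4 to reach multiple of 8
total 48 bytes, alignment 8
data bytes 40, size 48 → padding 8

8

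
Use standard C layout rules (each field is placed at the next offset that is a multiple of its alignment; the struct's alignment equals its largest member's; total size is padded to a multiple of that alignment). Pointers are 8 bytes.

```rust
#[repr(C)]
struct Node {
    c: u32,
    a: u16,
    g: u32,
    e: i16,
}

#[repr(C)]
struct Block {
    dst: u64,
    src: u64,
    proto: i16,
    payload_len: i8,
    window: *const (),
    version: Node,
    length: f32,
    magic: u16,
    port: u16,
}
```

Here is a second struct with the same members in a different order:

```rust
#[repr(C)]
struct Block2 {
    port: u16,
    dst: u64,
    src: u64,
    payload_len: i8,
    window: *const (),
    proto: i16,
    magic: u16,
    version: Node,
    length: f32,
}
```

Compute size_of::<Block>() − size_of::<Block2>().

Node: 0..4  c  (4B, 4-aligned); 4..6  a  (2B, 2-aligned); 6..8  -- padding (2B); 8..12  g  (4B, 4-aligned); 12..14  e  (2B, 2-aligned); 14..16  -- tail padding (2B); sizeof = 16, alignof = 4
0..8  dst  (8B, 8-aligned)
8..16  src  (8B, 8-aligned)
16..18  proto  (2B, 2-aligned)
18..19  payload_len  (1B, 1-aligned)
19..24  -- padding (5B)
24..32  window  (8B, 8-aligned)
32..48  version  (16B, 4-aligned)
48..52  length  (4B, 4-aligned)
52..54  magic  (2B, 2-aligned)
54..56  port  (2B, 2-aligned)
sizeof = 56, alignof = 8
— Block2 —
0..2  port  (2B, 2-aligned)
2..8  -- padding (6B)
8..16  dst  (8B, 8-aligned)
16..24  src  (8B, 8-aligned)
24..25  payload_len  (1B, 1-aligned)
25..32  -- padding (7B)
32..40  window  (8B, 8-aligned)
40..42  proto  (2B, 2-aligned)
42..44  magic  (2B, 2-aligned)
44..60  version  (16B, 4-aligned)
60..64  length  (4B, 4-aligned)
sizeof = 64, alignof = 8
56 − 64 = -8

-8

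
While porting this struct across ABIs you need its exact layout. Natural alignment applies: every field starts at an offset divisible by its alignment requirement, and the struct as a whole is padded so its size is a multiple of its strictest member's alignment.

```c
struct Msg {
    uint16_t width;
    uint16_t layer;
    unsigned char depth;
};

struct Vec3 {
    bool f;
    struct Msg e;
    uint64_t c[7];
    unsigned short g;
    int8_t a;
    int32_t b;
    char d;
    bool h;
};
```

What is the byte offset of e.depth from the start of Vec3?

6

Msg: width at 0 (size 2, align 2) → ends 2; layer at 2 (size 2, align 2) → ends 4; depth at 4 (size 1, align 1) → ends 5; tail pad 1 to reach multiple of 2; total 6 bytes, alignment 2
f at 0 (size 1, align 1) → ends 1
pad 1 to align 2 for e
e at 2 (size 6, align 2) → ends 8
within Msg: depth at 4
2 + 4 = 6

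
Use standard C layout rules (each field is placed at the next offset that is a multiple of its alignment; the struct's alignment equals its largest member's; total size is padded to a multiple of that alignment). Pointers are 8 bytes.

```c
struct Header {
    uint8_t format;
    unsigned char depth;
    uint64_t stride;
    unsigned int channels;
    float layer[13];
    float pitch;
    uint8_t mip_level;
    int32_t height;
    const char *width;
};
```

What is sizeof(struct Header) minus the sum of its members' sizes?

format at 0 (size 1, align 1) → ends 1
depth at 1 (size 1, align 1) → ends 2
pad 6 to align 8 for stride
stride at 8 (size 8, align 8) → ends 16
channels at 16 (size 4, align 4) → ends 20
layer at 20 (size 52, align 4) → ends 72
pitch at 72 (size 4, align 4) → ends 76
mip_level at 76 (size 1, align 1) → ends 77
pad 3 to align 4 for height
height at 80 (size 4, align 4) → ends 84
pad 4 to align 8 for width
width at 88 (size 8, align 8) → ends 96
total 96 bytes, alignment 8
data bytes 83, size 96 → padding 13

13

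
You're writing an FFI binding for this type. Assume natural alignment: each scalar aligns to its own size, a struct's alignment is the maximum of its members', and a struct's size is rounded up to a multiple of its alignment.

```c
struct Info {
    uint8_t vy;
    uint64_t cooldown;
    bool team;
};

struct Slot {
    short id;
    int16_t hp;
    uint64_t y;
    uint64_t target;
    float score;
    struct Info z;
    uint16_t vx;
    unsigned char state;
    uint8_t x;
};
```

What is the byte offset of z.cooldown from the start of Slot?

40

Info: 0..1  vy  (1B, 1-aligned); 1..8  -- padding (7B); 8..16  cooldown  (8B, 8-aligned); 16..17  team  (1B, 1-aligned); 17..24  -- tail padding (7B); sizeof = 24, alignof = 8
0..2  id  (2B, 2-aligned)
2..4  hp  (2B, 2-aligned)
4..8  -- padding (4B)
8..16  y  (8B, 8-aligned)
16..24  target  (8B, 8-aligned)
24..28  score  (4B, 4-aligned)
28..32  -- padding (4B)
32..56  z  (24B, 8-aligned)
within Info: cooldown at 8
32 + 8 = 40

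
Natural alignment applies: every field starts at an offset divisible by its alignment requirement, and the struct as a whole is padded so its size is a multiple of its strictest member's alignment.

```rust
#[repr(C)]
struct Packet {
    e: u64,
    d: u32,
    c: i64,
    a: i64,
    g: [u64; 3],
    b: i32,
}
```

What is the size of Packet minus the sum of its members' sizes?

8

0..8  e  (8B, 8-aligned)
8..12  d  (4B, 4-aligned)
12..16  -- padding (4B)
16..24  c  (8B, 8-aligned)
24..32  a  (8B, 8-aligned)
32..56  g  (24B, 8-aligned)
56..60  b  (4B, 4-aligned)
60..64  -- tail padding (4B)
sizeof = 64, alignof = 8
data bytes 56, size 64 → padding 8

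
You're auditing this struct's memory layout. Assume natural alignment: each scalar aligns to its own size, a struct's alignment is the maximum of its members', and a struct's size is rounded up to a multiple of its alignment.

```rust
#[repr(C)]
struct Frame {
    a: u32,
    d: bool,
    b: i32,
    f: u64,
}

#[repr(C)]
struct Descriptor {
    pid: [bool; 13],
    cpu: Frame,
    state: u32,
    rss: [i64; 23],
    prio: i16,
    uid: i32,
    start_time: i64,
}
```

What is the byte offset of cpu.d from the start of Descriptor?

20

Frame: @0: a [4B, align 4] → 4; @4: d [1B, align 1] → 5; +3 pad (align 4); @8: b [4B, align 4] → 12; +4 pad (align 8); @16: f [8B, align 8] → 24; size 24, align 8
@0: pid [13B, align 1] → 13
+3 pad (align 8)
@16: cpu [24B, align 8] → 40
within Frame: d at 4
16 + 4 = 20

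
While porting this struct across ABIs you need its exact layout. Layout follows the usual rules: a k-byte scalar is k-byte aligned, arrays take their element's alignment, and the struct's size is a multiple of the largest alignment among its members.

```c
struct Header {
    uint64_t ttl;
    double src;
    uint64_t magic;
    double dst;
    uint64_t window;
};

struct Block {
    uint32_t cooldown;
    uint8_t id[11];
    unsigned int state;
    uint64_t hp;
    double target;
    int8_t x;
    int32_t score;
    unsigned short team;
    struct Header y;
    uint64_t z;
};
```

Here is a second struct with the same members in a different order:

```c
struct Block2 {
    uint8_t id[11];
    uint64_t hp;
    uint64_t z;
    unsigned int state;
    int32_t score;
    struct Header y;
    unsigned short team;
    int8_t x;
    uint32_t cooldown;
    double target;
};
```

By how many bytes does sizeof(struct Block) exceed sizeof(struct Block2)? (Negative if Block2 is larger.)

8

Header: ttl at 0 (size 8, align 8) → ends 8; src at 8 (size 8, align 8) → ends 16; magic at 16 (size 8, align 8) → ends 24; dst at 24 (size 8, align 8) → ends 32; window at 32 (size 8, align 8) → ends 40; total 40 bytes, alignment 8
cooldown at 0 (size 4, align 4) → ends 4
id at 4 (size 11, align 1) → ends 15
pad 1 to align 4 for state
state at 16 (size 4, align 4) → ends 20
pad 4 to align 8 for hp
hp at 24 (size 8, align 8) → ends 32
target at 32 (size 8, align 8) → ends 40
x at 40 (size 1, align 1) → ends 41
pad 3 to align 4 for score
score at 44 (size 4, align 4) → ends 48
team at 48 (size 2, align 2) → ends 50
pad 6 to align 8 for y
y at 56 (size 40, align 8) → ends 96
z at 96 (size 8, align 8) → ends 104
total 104 bytes, alignment 8
— Block2 —
id at 0 (size 11, align 1) → ends 11
pad 5 to align 8 for hp
hp at 16 (size 8, align 8) → ends 24
z at 24 (size 8, align 8) → ends 32
state at 32 (size 4, align 4) → ends 36
score at 36 (size 4, align 4) → ends 40
y at 40 (size 40, align 8) → ends 80
team at 80 (size 2, align 2) → ends 82
x at 82 (size 1, align 1) → ends 83
pad 1 to align 4 for cooldown
cooldown at 84 (size 4, align 4) → ends 88
target at 88 (size 8, align 8) → ends 96
total 96 bytes, alignment 8
104 − 96 = 8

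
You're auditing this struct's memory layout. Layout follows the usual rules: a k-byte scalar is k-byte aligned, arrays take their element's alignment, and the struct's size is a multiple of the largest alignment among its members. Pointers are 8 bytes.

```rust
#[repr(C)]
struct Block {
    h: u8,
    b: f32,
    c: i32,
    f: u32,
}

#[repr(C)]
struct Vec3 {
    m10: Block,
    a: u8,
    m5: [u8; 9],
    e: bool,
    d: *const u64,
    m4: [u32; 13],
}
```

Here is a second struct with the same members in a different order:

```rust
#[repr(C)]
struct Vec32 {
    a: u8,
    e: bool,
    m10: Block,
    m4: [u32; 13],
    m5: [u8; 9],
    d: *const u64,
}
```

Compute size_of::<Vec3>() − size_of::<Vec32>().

0

Block: @0: h [1B, align 1] → 1; +3 pad (align 4); @4: b [4B, align 4] → 8; @8: c [4B, align 4] → 12; @12: f [4B, align 4] → 16; size 16, align 4
@0: m10 [16B, align 4] → 16
@16: a [1B, align 1] → 17
@17: m5 [9B, align 1] → 26
@26: e [1B, align 1] → 27
+5 pad (align 8)
@32: d [8B, align 8] → 40
@40: m4 [52B, align 4] → 92
+4 tail pad (align 8)
size 96, align 8
— Vec32 —
@0: a [1B, align 1] → 1
@1: e [1B, align 1] → 2
+2 pad (align 4)
@4: m10 [16B, align 4] → 20
@20: m4 [52B, align 4] → 72
@72: m5 [9B, align 1] → 81
+7 pad (align 8)
@88: d [8B, align 8] → 96
size 96, align 8
96 − 96 = 0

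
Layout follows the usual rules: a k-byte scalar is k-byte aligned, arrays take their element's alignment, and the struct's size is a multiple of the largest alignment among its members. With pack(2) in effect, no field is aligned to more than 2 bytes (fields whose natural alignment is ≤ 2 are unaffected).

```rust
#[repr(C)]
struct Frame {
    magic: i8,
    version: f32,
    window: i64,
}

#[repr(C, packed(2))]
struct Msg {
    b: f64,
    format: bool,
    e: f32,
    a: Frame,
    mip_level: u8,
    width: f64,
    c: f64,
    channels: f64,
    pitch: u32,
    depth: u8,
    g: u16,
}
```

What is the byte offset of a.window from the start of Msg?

22

Frame: @0: magic [1B, align 1] → 1; +3 pad (align 4); @4: version [4B, align 4] → 8; @8: window [8B, align 8] → 16; size 16, align 8
@0: b [8B, align 2] → 8
@8: format [1B, align 1] → 9
+1 pad (align 2)
@10: e [4B, align 2] → 14
@14: a [16B, align 2] → 30
within Frame: window at 8
14 + 8 = 22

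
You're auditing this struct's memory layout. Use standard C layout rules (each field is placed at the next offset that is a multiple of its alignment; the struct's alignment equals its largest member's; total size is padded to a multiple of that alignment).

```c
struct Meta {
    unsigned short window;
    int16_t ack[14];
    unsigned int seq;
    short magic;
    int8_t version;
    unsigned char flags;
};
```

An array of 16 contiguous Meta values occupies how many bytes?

@0: window [2B, align 2] → 2
@2: ack [28B, align 2] → 30
+2 pad (align 4)
@32: seq [4B, align 4] → 36
@36: magic [2B, align 2] → 38
@38: version [1B, align 1] → 39
@39: flags [1B, align 1] → 40
size 40, align 4
array of 16: 16 × 40 = 640

640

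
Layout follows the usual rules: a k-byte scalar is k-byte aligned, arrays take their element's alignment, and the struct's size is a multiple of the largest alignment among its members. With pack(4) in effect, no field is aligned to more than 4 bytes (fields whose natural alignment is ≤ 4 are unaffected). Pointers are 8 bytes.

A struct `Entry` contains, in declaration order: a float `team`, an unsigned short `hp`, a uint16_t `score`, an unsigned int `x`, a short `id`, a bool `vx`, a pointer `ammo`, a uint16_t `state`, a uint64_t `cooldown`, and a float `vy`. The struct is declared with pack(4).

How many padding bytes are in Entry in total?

@0: team [4B, align 4] → 4
@4: hp [2B, align 2] → 6
@6: score [2B, align 2] → 8
@8: x [4B, align 4] → 12
@12: id [2B, align 2] → 14
@14: vx [1B, align 1] → 15
+1 pad (align 4)
@16: ammo [8B, align 4] → 24
@24: state [2B, align 2] → 26
+2 pad (align 4)
@28: cooldown [8B, align 4] → 36
@36: vy [4B, align 4] → 40
size 40, align 4
data bytes 37, size 40 → padding 3

3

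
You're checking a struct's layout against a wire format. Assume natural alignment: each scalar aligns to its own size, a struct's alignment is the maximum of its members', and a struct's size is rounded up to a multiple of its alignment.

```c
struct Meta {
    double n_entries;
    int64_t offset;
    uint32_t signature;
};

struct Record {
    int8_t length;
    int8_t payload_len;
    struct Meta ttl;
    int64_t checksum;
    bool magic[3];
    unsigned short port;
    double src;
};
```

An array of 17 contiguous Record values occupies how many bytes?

952

Meta: 0..8  n_entries  (8B, 8-aligned); 8..16  offset  (8B, 8-aligned); 16..20  signature  (4B, 4-aligned); 20..24  -- tail padding (4B); sizeof = 24, alignof = 8
0..1  length  (1B, 1-aligned)
1..2  payload_len  (1B, 1-aligned)
2..8  -- padding (6B)
8..32  ttl  (24B, 8-aligned)
32..40  checksum  (8B, 8-aligned)
40..43  magic  (3B, 1-aligned)
43..44  -- padding (1B)
44..46  port  (2B, 2-aligned)
46..48  -- padding (2B)
48..56  src  (8B, 8-aligned)
sizeof = 56, alignof = 8
array of 17: 17 × 56 = 952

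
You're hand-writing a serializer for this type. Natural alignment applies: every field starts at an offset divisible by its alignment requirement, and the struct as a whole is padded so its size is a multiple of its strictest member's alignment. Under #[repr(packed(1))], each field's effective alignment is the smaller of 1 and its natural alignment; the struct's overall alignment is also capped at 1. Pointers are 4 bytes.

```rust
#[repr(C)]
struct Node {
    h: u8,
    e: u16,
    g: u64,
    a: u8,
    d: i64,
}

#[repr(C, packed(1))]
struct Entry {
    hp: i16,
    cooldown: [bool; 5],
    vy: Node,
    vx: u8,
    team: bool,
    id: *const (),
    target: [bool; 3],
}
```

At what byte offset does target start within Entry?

Node: 0..1  h  (1B, 1-aligned); 1..2  -- padding (1B); 2..4  e  (2B, 2-aligned); 4..8  -- padding (4B); 8..16  g  (8B, 8-aligned); 16..17  a  (1B, 1-aligned); 17..24  -- padding (7B); 24..32  d  (8B, 8-aligned); sizeof = 32, alignof = 8
0..2  hp  (2B, 1-aligned)
2..7  cooldown  (5B, 1-aligned)
7..39  vy  (32B, 1-aligned)
39..40  vx  (1B, 1-aligned)
40..41  team  (1B, 1-aligned)
41..45  id  (4B, 1-aligned)
45..48  target  (3B, 1-aligned)

45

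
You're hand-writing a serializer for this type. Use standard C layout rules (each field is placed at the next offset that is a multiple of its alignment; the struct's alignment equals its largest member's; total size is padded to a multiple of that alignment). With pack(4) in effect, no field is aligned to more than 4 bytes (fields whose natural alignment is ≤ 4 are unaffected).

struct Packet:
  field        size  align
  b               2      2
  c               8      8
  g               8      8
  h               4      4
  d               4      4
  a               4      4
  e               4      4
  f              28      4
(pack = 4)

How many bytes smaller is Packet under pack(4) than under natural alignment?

natural layout:
  @0: b [2B, align 2] → 2
  +6 pad (align 8)
  @8: c [8B, align 8] → 16
  @16: g [8B, align 8] → 24
  @24: h [4B, align 4] → 28
  @28: d [4B, align 4] → 32
  @32: a [4B, align 4] → 36
  @36: e [4B, align 4] → 40
  @40: f [28B, align 4] → 68
  +4 tail pad (align 8)
  size 72, align 8
packed(4) layout:
  @0: b [2B, align 2] → 2
  +2 pad (align 4)
  @4: c [8B, align 4] → 12
  @12: g [8B, align 4] → 20
  @20: h [4B, align 4] → 24
  @24: d [4B, align 4] → 28
  @28: a [4B, align 4] → 32
  @32: e [4B, align 4] → 36
  @36: f [28B, align 4] → 64
  size 64, align 4
72 − 64 = 8

8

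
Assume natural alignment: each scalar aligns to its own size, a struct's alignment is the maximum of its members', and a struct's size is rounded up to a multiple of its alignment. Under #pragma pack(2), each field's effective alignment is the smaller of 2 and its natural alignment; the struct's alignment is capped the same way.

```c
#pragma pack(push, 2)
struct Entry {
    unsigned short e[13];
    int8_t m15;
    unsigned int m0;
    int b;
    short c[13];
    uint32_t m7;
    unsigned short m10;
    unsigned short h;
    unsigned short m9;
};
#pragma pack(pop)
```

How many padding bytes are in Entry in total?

e at 0 (size 26, align 2) → ends 26
m15 at 26 (size 1, align 1) → ends 27
pad 1 to align 2 for m0
m0 at 28 (size 4, align 2) → ends 32
b at 32 (size 4, align 2) → ends 36
c at 36 (size 26, align 2) → ends 62
m7 at 62 (size 4, align 2) → ends 66
m10 at 66 (size 2, align 2) → ends 68
h at 68 (size 2, align 2) → ends 70
m9 at 70 (size 2, align 2) → ends 72
total 72 bytes, alignment 2
data bytes 71, size 72 → padding 1

1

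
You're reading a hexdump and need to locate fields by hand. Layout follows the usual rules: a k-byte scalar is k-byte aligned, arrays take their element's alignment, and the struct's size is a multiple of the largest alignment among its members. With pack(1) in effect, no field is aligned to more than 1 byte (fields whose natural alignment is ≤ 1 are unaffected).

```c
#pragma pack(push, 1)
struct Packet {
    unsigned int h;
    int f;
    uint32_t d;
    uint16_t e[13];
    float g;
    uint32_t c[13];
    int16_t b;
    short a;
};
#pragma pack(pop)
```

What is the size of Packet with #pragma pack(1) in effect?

98

0..4  h  (4B, 1-aligned)
4..8  f  (4B, 1-aligned)
8..12  d  (4B, 1-aligned)
12..38  e  (26B, 1-aligned)
38..42  g  (4B, 1-aligned)
42..94  c  (52B, 1-aligned)
94..96  b  (2B, 1-aligned)
96..98  a  (2B, 1-aligned)
sizeof = 98, alignof = 1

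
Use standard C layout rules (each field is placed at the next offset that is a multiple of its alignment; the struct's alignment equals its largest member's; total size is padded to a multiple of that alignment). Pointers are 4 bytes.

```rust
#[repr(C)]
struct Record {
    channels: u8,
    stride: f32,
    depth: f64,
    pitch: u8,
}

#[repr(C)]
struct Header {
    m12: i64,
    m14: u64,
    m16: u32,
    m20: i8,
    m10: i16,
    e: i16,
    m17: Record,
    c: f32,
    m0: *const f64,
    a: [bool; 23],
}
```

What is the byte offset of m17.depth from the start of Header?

Record: channels at 0 (size 1, align 1) → ends 1; pad 3 to align 4 for stride; stride at 4 (size 4, align 4) → ends 8; depth at 8 (size 8, align 8) → ends 16; pitch at 16 (size 1, align 1) → ends 17; tail pad 7 to reach multiple of 8; total 24 bytes, alignment 8
m12 at 0 (size 8, align 8) → ends 8
m14 at 8 (size 8, align 8) → ends 16
m16 at 16 (size 4, align 4) → ends 20
m20 at 20 (size 1, align 1) → ends 21
pad 1 to align 2 for m10
m10 at 22 (size 2, align 2) → ends 24
e at 24 (size 2, align 2) → ends 26
pad 6 to align 8 for m17
m17 at 32 (size 24, align 8) → ends 56
within Record: depth at 8
32 + 8 = 40

40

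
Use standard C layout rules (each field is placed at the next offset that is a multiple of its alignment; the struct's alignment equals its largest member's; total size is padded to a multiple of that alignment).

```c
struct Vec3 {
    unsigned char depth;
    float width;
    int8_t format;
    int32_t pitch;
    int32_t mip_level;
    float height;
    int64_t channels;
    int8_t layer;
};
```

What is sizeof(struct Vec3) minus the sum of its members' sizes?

13

depth at 0 (size 1, align 1) → ends 1
pad 3 to align 4 for width
width at 4 (size 4, align 4) → ends 8
format at 8 (size 1, align 1) → ends 9
pad 3 to align 4 for pitch
pitch at 12 (size 4, align 4) → ends 16
mip_level at 16 (size 4, align 4) → ends 20
height at 20 (size 4, align 4) → ends 24
channels at 24 (size 8, align 8) → ends 32
layer at 32 (size 1, align 1) → ends 33
tail pad 7 to reach multiple of 8
total 40 bytes, alignment 8
data bytes 27, size 40 → padding 13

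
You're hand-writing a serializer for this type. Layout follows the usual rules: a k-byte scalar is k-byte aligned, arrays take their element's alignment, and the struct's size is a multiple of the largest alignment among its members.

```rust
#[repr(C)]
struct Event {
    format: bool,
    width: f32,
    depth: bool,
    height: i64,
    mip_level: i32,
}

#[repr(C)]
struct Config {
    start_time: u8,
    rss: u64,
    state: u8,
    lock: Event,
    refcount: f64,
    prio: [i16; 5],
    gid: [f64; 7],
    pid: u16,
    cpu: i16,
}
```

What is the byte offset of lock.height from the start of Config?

40

Event: @0: format [1B, align 1] → 1; +3 pad (align 4); @4: width [4B, align 4] → 8; @8: depth [1B, align 1] → 9; +7 pad (align 8); @16: height [8B, align 8] → 24; @24: mip_level [4B, align 4] → 28; +4 tail pad (align 8); size 32, align 8
@0: start_time [1B, align 1] → 1
+7 pad (align 8)
@8: rss [8B, align 8] → 16
@16: state [1B, align 1] → 17
+7 pad (align 8)
@24: lock [32B, align 8] → 56
within Event: height at 16
24 + 16 = 40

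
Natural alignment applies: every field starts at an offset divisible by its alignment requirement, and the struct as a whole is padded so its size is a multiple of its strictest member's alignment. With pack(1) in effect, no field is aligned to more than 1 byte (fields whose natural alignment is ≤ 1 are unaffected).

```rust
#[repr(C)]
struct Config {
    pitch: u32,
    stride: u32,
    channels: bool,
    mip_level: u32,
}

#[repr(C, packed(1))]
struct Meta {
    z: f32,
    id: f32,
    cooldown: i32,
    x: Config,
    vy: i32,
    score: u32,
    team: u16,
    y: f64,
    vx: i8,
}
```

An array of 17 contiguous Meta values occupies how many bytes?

Config: 0..4  pitch  (4B, 4-aligned); 4..8  stride  (4B, 4-aligned); 8..9  channels  (1B, 1-aligned); 9..12  -- padding (3B); 12..16  mip_level  (4B, 4-aligned); sizeof = 16, alignof = 4
0..4  z  (4B, 1-aligned)
4..8  id  (4B, 1-aligned)
8..12  cooldown  (4B, 1-aligned)
12..28  x  (16B, 1-aligned)
28..32  vy  (4B, 1-aligned)
32..36  score  (4B, 1-aligned)
36..38  team  (2B, 1-aligned)
38..46  y  (8B, 1-aligned)
46..47  vx  (1B, 1-aligned)
sizeof = 47, alignof = 1
array of 17: 17 × 47 = 799

799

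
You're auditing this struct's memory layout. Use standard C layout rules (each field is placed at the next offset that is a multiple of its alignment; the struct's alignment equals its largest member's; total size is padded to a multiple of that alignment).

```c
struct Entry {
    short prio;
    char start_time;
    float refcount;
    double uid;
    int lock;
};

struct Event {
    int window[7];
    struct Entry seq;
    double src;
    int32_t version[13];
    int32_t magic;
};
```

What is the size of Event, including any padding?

Entry: @0: prio [2B, align 2] → 2; @2: start_time [1B, align 1] → 3; +1 pad (align 4); @4: refcount [4B, align 4] → 8; @8: uid [8B, align 8] → 16; @16: lock [4B, align 4] → 20; +4 tail pad (align 8); size 24, align 8
@0: window [28B, align 4] → 28
+4 pad (align 8)
@32: seq [24B, align 8] → 56
@56: src [8B, align 8] → 64
@64: version [52B, align 4] → 116
@116: magic [4B, align 4] → 120
size 120, align 8

120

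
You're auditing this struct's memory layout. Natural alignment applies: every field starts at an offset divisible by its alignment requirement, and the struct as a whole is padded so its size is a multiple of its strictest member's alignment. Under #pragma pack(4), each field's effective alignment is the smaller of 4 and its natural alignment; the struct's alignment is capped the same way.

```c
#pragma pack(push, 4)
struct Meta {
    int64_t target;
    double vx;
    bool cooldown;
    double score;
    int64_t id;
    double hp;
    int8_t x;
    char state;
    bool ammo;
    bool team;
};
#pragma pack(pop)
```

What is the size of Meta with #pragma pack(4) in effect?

48

@0: target [8B, align 4] → 8
@8: vx [8B, align 4] → 16
@16: cooldown [1B, align 1] → 17
+3 pad (align 4)
@20: score [8B, align 4] → 28
@28: id [8B, align 4] → 36
@36: hp [8B, align 4] → 44
@44: x [1B, align 1] → 45
@45: state [1B, align 1] → 46
@46: ammo [1B, align 1] → 47
@47: team [1B, align 1] → 48
size 48, align 4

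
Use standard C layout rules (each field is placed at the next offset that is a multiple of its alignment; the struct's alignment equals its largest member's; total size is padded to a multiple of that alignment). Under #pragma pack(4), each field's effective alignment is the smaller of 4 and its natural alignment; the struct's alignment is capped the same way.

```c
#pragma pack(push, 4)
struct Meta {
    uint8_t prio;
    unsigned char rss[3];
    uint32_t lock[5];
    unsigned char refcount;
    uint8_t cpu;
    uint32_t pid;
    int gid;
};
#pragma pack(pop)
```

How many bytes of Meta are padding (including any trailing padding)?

2

@0: prio [1B, align 1] → 1
@1: rss [3B, align 1] → 4
@4: lock [20B, align 4] → 24
@24: refcount [1B, align 1] → 25
@25: cpu [1B, align 1] → 26
+2 pad (align 4)
@28: pid [4B, align 4] → 32
@32: gid [4B, align 4] → 36
size 36, align 4
data bytes 34, size 36 → padding 2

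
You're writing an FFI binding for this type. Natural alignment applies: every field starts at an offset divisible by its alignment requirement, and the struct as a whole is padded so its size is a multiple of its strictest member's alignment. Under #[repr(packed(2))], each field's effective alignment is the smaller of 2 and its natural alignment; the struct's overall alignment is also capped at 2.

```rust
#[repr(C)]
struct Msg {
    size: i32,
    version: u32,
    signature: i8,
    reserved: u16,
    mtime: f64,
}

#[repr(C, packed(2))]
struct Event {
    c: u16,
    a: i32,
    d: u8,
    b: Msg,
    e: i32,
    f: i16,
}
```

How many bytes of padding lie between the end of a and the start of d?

0

Msg: size at 0 (size 4, align 4) → ends 4; version at 4 (size 4, align 4) → ends 8; signature at 8 (size 1, align 1) → ends 9; pad 1 to align 2 for reserved; reserved at 10 (size 2, align 2) → ends 12; pad 4 to align 8 for mtime; mtime at 16 (size 8, align 8) → ends 24; total 24 bytes, alignment 8
c at 0 (size 2, align 2) → ends 2
a at 2 (size 4, align 2) → ends 6
d at 6 (size 1, align 1) → ends 7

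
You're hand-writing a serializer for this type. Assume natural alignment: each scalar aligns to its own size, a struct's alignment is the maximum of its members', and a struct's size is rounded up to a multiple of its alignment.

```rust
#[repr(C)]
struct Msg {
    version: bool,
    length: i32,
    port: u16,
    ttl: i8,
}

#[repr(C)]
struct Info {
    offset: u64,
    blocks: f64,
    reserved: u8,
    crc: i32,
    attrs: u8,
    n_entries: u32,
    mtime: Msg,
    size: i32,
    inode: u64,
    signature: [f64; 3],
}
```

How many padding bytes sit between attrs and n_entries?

3

Msg: version at 0 (size 1, align 1) → ends 1; pad 3 to align 4 for length; length at 4 (size 4, align 4) → ends 8; port at 8 (size 2, align 2) → ends 10; ttl at 10 (size 1, align 1) → ends 11; tail pad 1 to reach multiple of 4; total 12 bytes, alignment 4
offset at 0 (size 8, align 8) → ends 8
blocks at 8 (size 8, align 8) → ends 16
reserved at 16 (size 1, align 1) → ends 17
pad 3 to align 4 for crc
crc at 20 (size 4, align 4) → ends 24
attrs at 24 (size 1, align 1) → ends 25
pad 3 to align 4 for n_entries
n_entries at 28 (size 4, align 4) → ends 32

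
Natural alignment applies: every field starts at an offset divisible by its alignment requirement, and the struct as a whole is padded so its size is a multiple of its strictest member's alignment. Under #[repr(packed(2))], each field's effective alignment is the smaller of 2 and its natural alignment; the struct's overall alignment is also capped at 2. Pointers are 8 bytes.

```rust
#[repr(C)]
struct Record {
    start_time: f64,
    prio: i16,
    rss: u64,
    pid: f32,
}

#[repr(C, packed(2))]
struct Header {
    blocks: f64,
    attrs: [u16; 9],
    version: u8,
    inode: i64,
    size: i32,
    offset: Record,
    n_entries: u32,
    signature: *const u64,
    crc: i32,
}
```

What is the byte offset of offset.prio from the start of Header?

Record: 0..8  start_time  (8B, 8-aligned); 8..10  prio  (2B, 2-aligned); 10..16  -- padding (6B); 16..24  rss  (8B, 8-aligned); 24..28  pid  (4B, 4-aligned); 28..32  -- tail padding (4B); sizeof = 32, alignof = 8
0..8  blocks  (8B, 2-aligned)
8..26  attrs  (18B, 2-aligned)
26..27  version  (1B, 1-aligned)
27..28  -- padding (1B)
28..36  inode  (8B, 2-aligned)
36..40  size  (4B, 2-aligned)
40..72  offset  (32B, 2-aligned)
within Record: prio at 8
40 + 8 = 48

48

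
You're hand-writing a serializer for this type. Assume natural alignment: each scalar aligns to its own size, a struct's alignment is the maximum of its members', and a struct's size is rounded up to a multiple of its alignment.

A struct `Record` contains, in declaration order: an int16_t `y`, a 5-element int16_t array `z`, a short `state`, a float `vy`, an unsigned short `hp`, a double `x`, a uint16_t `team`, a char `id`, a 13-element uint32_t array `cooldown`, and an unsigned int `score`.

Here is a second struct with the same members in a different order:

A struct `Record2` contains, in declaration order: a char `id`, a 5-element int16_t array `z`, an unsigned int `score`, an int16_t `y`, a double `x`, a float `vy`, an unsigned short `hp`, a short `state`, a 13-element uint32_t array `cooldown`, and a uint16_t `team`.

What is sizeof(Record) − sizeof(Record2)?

0

@0: y [2B, align 2] → 2
@2: z [10B, align 2] → 12
@12: state [2B, align 2] → 14
+2 pad (align 4)
@16: vy [4B, align 4] → 20
@20: hp [2B, align 2] → 22
+2 pad (align 8)
@24: x [8B, align 8] → 32
@32: team [2B, align 2] → 34
@34: id [1B, align 1] → 35
+1 pad (align 4)
@36: cooldown [52B, align 4] → 88
@88: score [4B, align 4] → 92
+4 tail pad (align 8)
size 96, align 8
— Record2 —
@0: id [1B, align 1] → 1
+1 pad (align 2)
@2: z [10B, align 2] → 12
@12: score [4B, align 4] → 16
@16: y [2B, align 2] → 18
+6 pad (align 8)
@24: x [8B, align 8] → 32
@32: vy [4B, align 4] → 36
@36: hp [2B, align 2] → 38
@38: state [2B, align 2] → 40
@40: cooldown [52B, align 4] → 92
@92: team [2B, align 2] → 94
+2 tail pad (align 8)
size 96, align 8
96 − 96 = 0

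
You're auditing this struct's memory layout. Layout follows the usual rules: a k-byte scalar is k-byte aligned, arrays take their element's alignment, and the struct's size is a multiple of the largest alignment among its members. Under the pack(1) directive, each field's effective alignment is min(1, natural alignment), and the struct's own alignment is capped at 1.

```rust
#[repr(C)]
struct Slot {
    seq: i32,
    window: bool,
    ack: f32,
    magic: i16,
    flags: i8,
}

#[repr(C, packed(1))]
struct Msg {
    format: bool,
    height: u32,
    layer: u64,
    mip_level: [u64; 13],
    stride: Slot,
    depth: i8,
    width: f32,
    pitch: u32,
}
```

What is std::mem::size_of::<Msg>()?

142 bytes

Slot: 0..4  seq  (4B, 4-aligned); 4..5  window  (1B, 1-aligned); 5..8  -- padding (3B); 8..12  ack  (4B, 4-aligned); 12..14  magic  (2B, 2-aligned); 14..15  flags  (1B, 1-aligned); 15..16  -- tail padding (1B); sizeof = 16, alignof = 4
0..1  format  (1B, 1-aligned)
1..5  height  (4B, 1-aligned)
5..13  layer  (8B, 1-aligned)
13..117  mip_level  (104B, 1-aligned)
117..133  stride  (16B, 1-aligned)
133..134  depth  (1B, 1-aligned)
134..138  width  (4B, 1-aligned)
138..142  pitch  (4B, 1-aligned)
sizeof = 142, alignof = 1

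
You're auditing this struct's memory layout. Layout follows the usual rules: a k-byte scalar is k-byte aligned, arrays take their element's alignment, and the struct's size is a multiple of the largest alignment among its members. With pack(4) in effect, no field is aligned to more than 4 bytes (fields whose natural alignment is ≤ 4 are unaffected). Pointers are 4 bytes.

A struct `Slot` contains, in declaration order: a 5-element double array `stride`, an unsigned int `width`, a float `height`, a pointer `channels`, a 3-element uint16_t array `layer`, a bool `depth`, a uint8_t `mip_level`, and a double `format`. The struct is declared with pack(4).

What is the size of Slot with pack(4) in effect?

@0: stride [40B, align 4] → 40
@40: width [4B, align 4] → 44
@44: height [4B, align 4] → 48
@48: channels [4B, align 4] → 52
@52: layer [6B, align 2] → 58
@58: depth [1B, align 1] → 59
@59: mip_level [1B, align 1] → 60
@60: format [8B, align 4] → 68
size 68, align 4

68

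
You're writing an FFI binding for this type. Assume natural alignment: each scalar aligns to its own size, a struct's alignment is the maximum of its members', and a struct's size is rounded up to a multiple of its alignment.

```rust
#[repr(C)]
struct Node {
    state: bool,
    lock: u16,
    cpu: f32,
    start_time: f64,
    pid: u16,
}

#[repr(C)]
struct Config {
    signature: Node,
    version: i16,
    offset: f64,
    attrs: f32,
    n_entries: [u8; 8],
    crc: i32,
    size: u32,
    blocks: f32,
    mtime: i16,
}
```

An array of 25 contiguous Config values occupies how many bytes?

Node: state at 0 (size 1, align 1) → ends 1; pad 1 to align 2 for lock; lock at 2 (size 2, align 2) → ends 4; cpu at 4 (size 4, align 4) → ends 8; start_time at 8 (size 8, align 8) → ends 16; pid at 16 (size 2, align 2) → ends 18; tail pad 6 to reach multiple of 8; total 24 bytes, alignment 8
signature at 0 (size 24, align 8) → ends 24
version at 24 (size 2, align 2) → ends 26
pad 6 to align 8 for offset
offset at 32 (size 8, align 8) → ends 40
attrs at 40 (size 4, align 4) → ends 44
n_entries at 44 (size 8, align 1) → ends 52
crc at 52 (size 4, align 4) → ends 56
size at 56 (size 4, align 4) → ends 60
blocks at 60 (size 4, align 4) → ends 64
mtime at 64 (size 2, align 2) → ends 66
tail pad 6 to reach multiple of 8
total 72 bytes, alignment 8
array of 25: 25 × 72 = 1800

1800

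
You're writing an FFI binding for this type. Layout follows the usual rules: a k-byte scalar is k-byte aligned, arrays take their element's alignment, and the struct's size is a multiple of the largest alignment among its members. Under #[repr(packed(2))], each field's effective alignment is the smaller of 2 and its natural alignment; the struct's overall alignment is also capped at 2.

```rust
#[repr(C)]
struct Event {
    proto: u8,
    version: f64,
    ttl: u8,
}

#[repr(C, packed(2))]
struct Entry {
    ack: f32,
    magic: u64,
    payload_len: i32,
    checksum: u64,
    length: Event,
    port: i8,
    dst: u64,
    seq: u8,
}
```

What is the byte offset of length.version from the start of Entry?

Event: @0: proto [1B, align 1] → 1; +7 pad (align 8); @8: version [8B, align 8] → 16; @16: ttl [1B, align 1] → 17; +7 tail pad (align 8); size 24, align 8
@0: ack [4B, align 2] → 4
@4: magic [8B, align 2] → 12
@12: payload_len [4B, align 2] → 16
@16: checksum [8B, align 2] → 24
@24: length [24B, align 2] → 48
within Event: version at 8
24 + 8 = 32

32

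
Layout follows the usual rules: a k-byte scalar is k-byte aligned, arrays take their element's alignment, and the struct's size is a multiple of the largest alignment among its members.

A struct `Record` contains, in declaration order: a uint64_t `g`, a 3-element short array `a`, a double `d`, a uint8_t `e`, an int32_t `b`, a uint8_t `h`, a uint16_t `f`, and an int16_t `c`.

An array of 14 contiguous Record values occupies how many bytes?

560

@0: g [8B, align 8] → 8
@8: a [6B, align 2] → 14
+2 pad (align 8)
@16: d [8B, align 8] → 24
@24: e [1B, align 1] → 25
+3 pad (align 4)
@28: b [4B, align 4] → 32
@32: h [1B, align 1] → 33
+1 pad (align 2)
@34: f [2B, align 2] → 36
@36: c [2B, align 2] → 38
+2 tail pad (align 8)
size 40, align 8
array of 14: 14 × 40 = 560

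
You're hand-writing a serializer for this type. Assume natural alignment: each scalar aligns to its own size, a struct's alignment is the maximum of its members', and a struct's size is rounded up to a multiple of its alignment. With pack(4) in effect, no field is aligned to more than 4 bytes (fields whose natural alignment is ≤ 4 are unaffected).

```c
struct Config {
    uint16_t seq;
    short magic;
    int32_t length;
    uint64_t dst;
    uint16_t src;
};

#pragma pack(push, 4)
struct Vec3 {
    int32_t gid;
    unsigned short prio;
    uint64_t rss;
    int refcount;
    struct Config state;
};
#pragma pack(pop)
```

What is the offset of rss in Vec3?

8

Config: @0: seq [2B, align 2] → 2; @2: magic [2B, align 2] → 4; @4: length [4B, align 4] → 8; @8: dst [8B, align 8] → 16; @16: src [2B, align 2] → 18; +6 tail pad (align 8); size 24, align 8
@0: gid [4B, align 4] → 4
@4: prio [2B, align 2] → 6
+2 pad (align 4)
@8: rss [8B, align 4] → 16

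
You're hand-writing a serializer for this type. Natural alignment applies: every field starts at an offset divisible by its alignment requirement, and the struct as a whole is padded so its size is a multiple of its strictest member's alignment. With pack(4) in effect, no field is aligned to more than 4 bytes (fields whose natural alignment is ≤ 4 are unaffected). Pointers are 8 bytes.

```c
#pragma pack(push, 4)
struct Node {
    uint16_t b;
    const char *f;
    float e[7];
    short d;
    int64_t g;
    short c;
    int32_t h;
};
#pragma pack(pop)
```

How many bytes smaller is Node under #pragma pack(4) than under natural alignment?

4

natural layout:
  b at 0 (size 2, align 2) → ends 2
  pad 6 to align 8 for f
  f at 8 (size 8, align 8) → ends 16
  e at 16 (size 28, align 4) → ends 44
  d at 44 (size 2, align 2) → ends 46
  pad 2 to align 8 for g
  g at 48 (size 8, align 8) → ends 56
  c at 56 (size 2, align 2) → ends 58
  pad 2 to align 4 for h
  h at 60 (size 4, align 4) → ends 64
  total 64 bytes, alignment 8
packed(4) layout:
  b at 0 (size 2, align 2) → ends 2
  pad 2 to align 4 for f
  f at 4 (size 8, align 4) → ends 12
  e at 12 (size 28, align 4) → ends 40
  d at 40 (size 2, align 2) → ends 42
  pad 2 to align 4 for g
  g at 44 (size 8, align 4) → ends 52
  c at 52 (size 2, align 2) → ends 54
  pad 2 to align 4 for h
  h at 56 (size 4, align 4) → ends 60
  total 60 bytes, alignment 4
64 − 60 = 4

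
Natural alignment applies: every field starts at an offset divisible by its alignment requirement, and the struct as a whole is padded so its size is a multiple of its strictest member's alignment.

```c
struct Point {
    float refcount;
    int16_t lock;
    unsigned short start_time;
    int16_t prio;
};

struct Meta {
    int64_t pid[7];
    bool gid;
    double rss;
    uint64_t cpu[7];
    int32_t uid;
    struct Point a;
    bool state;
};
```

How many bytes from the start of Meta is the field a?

Point: @0: refcount [4B, align 4] → 4; @4: lock [2B, align 2] → 6; @6: start_time [2B, align 2] → 8; @8: prio [2B, align 2] → 10; +2 tail pad (align 4); size 12, align 4
@0: pid [56B, align 8] → 56
@56: gid [1B, align 1] → 57
+7 pad (align 8)
@64: rss [8B, align 8] → 72
@72: cpu [56B, align 8] → 128
@128: uid [4B, align 4] → 132
@132: a [12B, align 4] → 144

132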